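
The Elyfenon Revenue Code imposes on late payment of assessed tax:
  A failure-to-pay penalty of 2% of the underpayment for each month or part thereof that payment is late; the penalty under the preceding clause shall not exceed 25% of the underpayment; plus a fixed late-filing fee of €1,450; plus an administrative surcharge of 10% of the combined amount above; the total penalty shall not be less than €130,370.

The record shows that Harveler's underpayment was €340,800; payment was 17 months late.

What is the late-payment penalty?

Accrued rate: 2% × 17 = 34%, capped at 25% → 25%
Failure-to-pay penalty: 25% of €340,800 = €85,200
Penalty before surcharge: €85,200 + €1,450 = €86,650
Administrative surcharge: 10% of €86,650 = €8,665
Total penalty: €86,650 + €8,665 = €95,315
Minimum €130,370: €95,315 is below the minimum → €130,370

Penalty: €130,370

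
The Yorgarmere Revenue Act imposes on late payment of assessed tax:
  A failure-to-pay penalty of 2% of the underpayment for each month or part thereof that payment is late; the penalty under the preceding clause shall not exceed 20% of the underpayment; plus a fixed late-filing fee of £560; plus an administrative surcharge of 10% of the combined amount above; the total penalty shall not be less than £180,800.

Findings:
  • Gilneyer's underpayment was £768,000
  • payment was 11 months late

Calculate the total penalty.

Accrued rate: 2% × 11 = 22%, capped at 20% → 20%
Failure-to-pay penalty: 20% of £768,000 = £153,600
Penalty before surcharge: £153,600 + £560 = £154,160
Administrative surcharge: 10% of £154,160 = £15,416
Total penalty: £154,160 + £15,416 = £169,576
Minimum £180,800: £169,576 is below the minimum → £180,800

Penalty: £180,800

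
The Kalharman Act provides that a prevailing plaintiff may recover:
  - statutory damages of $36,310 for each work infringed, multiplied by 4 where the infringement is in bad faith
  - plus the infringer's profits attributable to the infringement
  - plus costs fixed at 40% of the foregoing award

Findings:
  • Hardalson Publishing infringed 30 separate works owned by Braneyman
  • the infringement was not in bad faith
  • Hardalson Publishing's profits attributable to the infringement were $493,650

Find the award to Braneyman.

$2,216,130

Statutory damages: 30 × $36,310 = $1,089,300
Infringement not in bad faith: no ×4 enhancement.
Combined award: $1,089,300 + $493,650 = $1,582,950
Costs: 40% of $1,582,950 = $633,180
Award plus costs: $1,582,950 + $633,180 = $2,216,130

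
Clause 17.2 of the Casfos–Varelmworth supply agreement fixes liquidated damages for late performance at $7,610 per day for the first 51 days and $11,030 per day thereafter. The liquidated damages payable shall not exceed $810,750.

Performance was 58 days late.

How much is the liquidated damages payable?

Liquidated damages: $465,320

First 51 days: 51 × $7,610 = $388,110
Remaining days: (58 − 51) × $11,030 = $77,210
Accrued per-day damages: $388,110 + $77,210 = $465,320
Cap at $810,750: $465,320 is within the cap, no reduction.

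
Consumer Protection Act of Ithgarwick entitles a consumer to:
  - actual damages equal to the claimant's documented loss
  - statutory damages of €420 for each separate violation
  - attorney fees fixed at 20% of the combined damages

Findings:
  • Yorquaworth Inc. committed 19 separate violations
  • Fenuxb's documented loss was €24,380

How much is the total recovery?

Total recovery: €38,832

Statutory damages: 19 × €420 = €7,980
Combined damages: €24,380 + €7,980 = €32,360
Attorney fees: 20% of €32,360 = €6,472
Total recovery: €32,360 + €6,472 = €38,832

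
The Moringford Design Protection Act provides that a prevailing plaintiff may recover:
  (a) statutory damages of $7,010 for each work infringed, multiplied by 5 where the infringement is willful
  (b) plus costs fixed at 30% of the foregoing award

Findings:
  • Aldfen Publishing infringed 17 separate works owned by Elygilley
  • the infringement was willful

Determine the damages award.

Statutory damages: 17 × $7,010 = $119,170
Multiplied by 5: 5 × $119,170 = $595,850
Costs: 30% of $595,850 = $178,755
Award plus costs: $595,850 + $178,755 = $774,605

$774,605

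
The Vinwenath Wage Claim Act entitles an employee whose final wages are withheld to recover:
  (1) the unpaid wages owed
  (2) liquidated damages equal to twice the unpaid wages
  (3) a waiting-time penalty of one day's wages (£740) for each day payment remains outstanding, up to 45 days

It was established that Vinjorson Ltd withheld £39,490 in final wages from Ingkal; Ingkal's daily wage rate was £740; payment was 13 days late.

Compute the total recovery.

Doubled: 2 × £39,490 = £78,980
Penalty days: min(13, 45) = 13
Waiting-time penalty: 13 × £740 = £9,620
Total award: £39,490 + £78,980 + £9,620 = £128,090

£128,090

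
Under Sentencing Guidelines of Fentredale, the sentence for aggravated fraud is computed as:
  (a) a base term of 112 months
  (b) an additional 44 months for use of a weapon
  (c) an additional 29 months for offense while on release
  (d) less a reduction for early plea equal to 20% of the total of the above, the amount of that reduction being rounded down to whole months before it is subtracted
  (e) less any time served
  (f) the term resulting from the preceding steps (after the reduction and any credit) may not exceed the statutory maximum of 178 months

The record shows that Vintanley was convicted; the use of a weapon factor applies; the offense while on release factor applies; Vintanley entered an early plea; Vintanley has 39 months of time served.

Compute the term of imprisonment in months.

Use of a weapon enhancement: +44 months
Offense while on release enhancement: +29 months
Adjusted term: 112 months + 44 months + 29 months = 185 months
Early plea reduction: 20% of 185 months = 37 months (rounded down)
After reduction: 185 − 37 = 148 months
Less time served: 148 months − 39 months = 109 months
Cap at 178 months: 109 months is within the cap, no reduction.

109 months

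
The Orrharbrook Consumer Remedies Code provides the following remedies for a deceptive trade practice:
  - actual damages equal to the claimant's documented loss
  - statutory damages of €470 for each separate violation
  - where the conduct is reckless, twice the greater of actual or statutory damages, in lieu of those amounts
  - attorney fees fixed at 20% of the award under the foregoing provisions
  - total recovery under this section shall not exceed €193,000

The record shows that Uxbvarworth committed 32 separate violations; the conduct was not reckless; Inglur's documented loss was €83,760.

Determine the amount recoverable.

€118,560

Statutory damages: 32 × €470 = €15,040
Conduct not reckless: the in-lieu enhancement does not apply.
Actual plus statutory damages: €83,760 + €15,040 = €98,800
Attorney fees: 20% of €98,800 = €19,760
Total before cap: €98,800 + €19,760 = €118,560
Cap at €193,000: €118,560 is within the cap, no reduction.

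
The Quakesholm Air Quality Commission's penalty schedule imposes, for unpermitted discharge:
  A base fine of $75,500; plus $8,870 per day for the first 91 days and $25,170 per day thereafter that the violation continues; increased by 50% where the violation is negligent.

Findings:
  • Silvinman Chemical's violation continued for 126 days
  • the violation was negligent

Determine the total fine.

First 91 days: 91 × $8,870 = $807,170
Remaining days: (126 − 91) × $25,170 = $880,950
Per-day component: $807,170 + $880,950 = $1,688,120
Base plus per-day: $75,500 + $1,688,120 = $1,763,620
Enhancement: 50% of $1,763,620 = $881,810
Enhanced fine: $1,763,620 + $881,810 = $2,645,430

$2,645,430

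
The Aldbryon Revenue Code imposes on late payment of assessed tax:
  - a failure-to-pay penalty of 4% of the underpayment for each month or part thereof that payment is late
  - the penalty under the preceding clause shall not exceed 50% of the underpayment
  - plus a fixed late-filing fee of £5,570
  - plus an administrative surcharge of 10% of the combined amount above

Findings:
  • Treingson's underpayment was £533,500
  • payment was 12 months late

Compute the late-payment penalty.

Accrued rate: 4% × 12 = 48%, capped at 50% → 48%
Failure-to-pay penalty: 48% of £533,500 = £256,080
Penalty before surcharge: £256,080 + £5,570 = £261,650
Administrative surcharge: 10% of £261,650 = £26,165
Total penalty: £261,650 + £26,165 = £287,815

£287,815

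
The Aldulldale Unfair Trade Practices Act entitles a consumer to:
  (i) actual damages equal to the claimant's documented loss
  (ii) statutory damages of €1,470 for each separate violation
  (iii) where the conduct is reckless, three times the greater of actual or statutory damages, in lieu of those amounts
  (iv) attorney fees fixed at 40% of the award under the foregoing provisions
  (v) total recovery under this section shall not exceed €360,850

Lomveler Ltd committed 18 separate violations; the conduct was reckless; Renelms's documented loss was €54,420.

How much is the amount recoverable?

Statutory damages: 18 × €1,470 = €26,460
Greater of actual damages (€54,420) or statutory damages (€26,460): €54,420
Trebled: 3 × €54,420 = €163,260
Attorney fees: 40% of €163,260 = €65,304
Total before cap: €163,260 + €65,304 = €228,564
Cap at €360,850: €228,564 is within the cap, no reduction.

€228,564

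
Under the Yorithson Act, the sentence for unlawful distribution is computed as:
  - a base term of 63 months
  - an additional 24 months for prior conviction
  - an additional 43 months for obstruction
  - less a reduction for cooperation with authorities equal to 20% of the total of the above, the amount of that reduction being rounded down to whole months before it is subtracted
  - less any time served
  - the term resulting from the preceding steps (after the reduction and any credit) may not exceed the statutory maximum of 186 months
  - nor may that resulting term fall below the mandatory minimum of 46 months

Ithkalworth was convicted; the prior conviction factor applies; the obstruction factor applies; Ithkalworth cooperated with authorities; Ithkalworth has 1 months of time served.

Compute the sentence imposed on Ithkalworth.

Prior conviction enhancement: +24 months
Obstruction enhancement: +43 months
Adjusted term: 63 months + 24 months + 43 months = 130 months
Cooperation with authorities reduction: 20% of 130 months = 26 months (rounded down)
After reduction: 130 − 26 = 104 months
Less time served: 104 months − 1 months = 103 months
Cap at 186 months: 103 months is within the cap, no reduction.
Minimum 46 months: 103 months meets the minimum, no increase.

103 months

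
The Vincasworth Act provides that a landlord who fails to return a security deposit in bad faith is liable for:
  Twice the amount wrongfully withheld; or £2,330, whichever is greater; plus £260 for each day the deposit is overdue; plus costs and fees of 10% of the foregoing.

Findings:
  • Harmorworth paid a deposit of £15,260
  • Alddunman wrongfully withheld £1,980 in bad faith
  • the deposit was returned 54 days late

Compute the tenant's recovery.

Recovery: £19,800

Doubled: 2 × £1,980 = £3,960
Minimum £2,330: £3,960 meets the minimum, no increase.
Late-return penalty: 54 × £260 = £14,040
Damages plus late penalty: £3,960 + £14,040 = £18,000
Costs and fees: 10% of £18,000 = £1,800
Total recovery: £18,000 + £1,800 = £19,800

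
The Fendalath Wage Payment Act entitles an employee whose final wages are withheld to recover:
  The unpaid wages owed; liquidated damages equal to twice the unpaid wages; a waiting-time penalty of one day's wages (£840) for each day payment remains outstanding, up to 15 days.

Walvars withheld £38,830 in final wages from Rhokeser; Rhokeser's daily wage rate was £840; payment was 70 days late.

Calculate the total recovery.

Doubled: 2 × £38,830 = £77,660
Penalty days: min(70, 15) = 15
Waiting-time penalty: 15 × £840 = £12,600
Total award: £38,830 + £77,660 + £12,600 = £129,090

£129,090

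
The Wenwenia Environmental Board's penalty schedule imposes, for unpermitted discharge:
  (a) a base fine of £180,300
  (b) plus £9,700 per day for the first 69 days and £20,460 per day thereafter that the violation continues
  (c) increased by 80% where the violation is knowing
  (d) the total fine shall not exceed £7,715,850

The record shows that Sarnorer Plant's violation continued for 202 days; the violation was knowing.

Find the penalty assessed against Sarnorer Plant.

First 69 days: 69 × £9,700 = £669,300
Remaining days: (202 − 69) × £20,460 = £2,721,180
Per-day component: £669,300 + £2,721,180 = £3,390,480
Base plus per-day: £180,300 + £3,390,480 = £3,570,780
Enhancement: 80% of £3,570,780 = £2,856,624
Enhanced fine: £3,570,780 + £2,856,624 = £6,427,404
Cap at £7,715,850: £6,427,404 is within the cap, no reduction.

£6,427,404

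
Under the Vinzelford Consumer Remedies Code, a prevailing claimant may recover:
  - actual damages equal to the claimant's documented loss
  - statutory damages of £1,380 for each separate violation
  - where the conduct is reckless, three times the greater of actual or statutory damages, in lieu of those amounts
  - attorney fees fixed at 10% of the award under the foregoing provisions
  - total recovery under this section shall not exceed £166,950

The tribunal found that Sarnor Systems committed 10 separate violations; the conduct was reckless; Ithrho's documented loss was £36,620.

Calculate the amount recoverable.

£120,846

Statutory damages: 10 × £1,380 = £13,800
Greater of actual damages (£36,620) or statutory damages (£13,800): £36,620
Trebled: 3 × £36,620 = £109,860
Attorney fees: 10% of £109,860 = £10,986
Total before cap: £109,860 + £10,986 = £120,846
Cap at £166,950: £120,846 is within the cap, no reduction.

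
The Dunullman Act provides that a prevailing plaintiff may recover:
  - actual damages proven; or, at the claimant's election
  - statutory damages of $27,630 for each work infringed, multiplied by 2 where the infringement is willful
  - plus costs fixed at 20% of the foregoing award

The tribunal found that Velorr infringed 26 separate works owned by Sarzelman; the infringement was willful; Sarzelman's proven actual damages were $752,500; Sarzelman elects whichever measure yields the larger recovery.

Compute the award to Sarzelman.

Statutory damages: 26 × $27,630 = $718,380
Doubled: 2 × $718,380 = $1,436,760
Greater of actual damages ($752,500) or enhanced statutory damages ($1,436,760): $1,436,760
Costs: 20% of $1,436,760 = $287,352
Award plus costs: $1,436,760 + $287,352 = $1,724,112

$1,724,112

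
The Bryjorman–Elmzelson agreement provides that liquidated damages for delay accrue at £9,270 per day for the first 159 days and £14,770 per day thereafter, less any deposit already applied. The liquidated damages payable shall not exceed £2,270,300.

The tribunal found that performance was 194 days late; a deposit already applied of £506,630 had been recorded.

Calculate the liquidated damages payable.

£1,484,250

First 159 days: 159 × £9,270 = £1,473,930
Remaining days: (194 − 159) × £14,770 = £516,950
Accrued per-day damages: £1,473,930 + £516,950 = £1,990,880
Less deposit already applied: £1,990,880 − £506,630 = £1,484,250
Cap at £2,270,300: £1,484,250 is within the cap, no reduction.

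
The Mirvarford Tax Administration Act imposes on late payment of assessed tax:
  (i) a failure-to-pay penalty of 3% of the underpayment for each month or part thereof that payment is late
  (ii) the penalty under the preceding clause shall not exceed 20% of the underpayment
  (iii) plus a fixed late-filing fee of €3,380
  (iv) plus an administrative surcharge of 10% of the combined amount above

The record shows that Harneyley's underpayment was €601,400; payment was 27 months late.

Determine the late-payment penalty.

€136,026

Accrued rate: 3% × 27 = 81%, capped at 20% → 20%
Failure-to-pay penalty: 20% of €601,400 = €120,280
Penalty before surcharge: €120,280 + €3,380 = €123,660
Administrative surcharge: 10% of €123,660 = €12,366
Total penalty: €123,660 + €12,366 = €136,026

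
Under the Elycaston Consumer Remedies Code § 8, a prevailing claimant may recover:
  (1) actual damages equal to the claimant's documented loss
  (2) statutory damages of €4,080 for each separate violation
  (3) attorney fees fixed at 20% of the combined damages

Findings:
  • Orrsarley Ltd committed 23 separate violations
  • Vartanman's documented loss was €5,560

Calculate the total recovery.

Statutory damages: 23 × €4,080 = €93,840
Combined damages: €5,560 + €93,840 = €99,400
Attorney fees: 20% of €99,400 = €19,880
Total recovery: €99,400 + €19,880 = €119,280

Total recovery: €119,280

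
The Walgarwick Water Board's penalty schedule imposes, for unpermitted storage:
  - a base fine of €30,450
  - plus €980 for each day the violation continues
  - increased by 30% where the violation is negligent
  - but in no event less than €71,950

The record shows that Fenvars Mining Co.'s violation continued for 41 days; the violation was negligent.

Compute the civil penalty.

Per-day component: 41 × €980 = €40,180
Base plus per-day: €30,450 + €40,180 = €70,630
Enhancement: 30% of €70,630 = €21,189
Enhanced fine: €70,630 + €21,189 = €91,819
Minimum €71,950: €91,819 meets the minimum, no increase.

€91,819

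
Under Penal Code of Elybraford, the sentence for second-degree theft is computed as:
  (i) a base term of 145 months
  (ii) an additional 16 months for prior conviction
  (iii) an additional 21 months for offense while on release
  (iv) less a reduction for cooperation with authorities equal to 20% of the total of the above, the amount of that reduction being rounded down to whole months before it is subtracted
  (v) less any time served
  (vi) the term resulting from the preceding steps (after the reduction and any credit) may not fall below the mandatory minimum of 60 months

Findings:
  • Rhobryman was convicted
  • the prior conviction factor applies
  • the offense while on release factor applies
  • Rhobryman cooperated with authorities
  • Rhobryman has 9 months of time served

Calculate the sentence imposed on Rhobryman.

Prior conviction enhancement: +16 months
Offense while on release enhancement: +21 months
Adjusted term: 145 months + 16 months + 21 months = 182 months
Cooperation with authorities reduction: 20% of 182 months = 36 months (rounded down)
After reduction: 182 − 36 = 146 months
Less time served: 146 months − 9 months = 137 months
Minimum 60 months: 137 months meets the minimum, no increase.

137 months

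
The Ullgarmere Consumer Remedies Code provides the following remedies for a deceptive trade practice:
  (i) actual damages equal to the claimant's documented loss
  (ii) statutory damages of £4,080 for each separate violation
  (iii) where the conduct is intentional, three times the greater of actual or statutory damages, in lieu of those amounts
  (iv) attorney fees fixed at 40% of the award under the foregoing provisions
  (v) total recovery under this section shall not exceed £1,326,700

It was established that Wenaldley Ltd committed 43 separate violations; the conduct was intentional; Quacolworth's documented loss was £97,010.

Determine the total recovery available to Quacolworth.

£736,848

Statutory damages: 43 × £4,080 = £175,440
Greater of actual damages (£97,010) or statutory damages (£175,440): £175,440
Trebled: 3 × £175,440 = £526,320
Attorney fees: 40% of £526,320 = £210,528
Total before cap: £526,320 + £210,528 = £736,848
Cap at £1,326,700: £736,848 is within the cap, no reduction.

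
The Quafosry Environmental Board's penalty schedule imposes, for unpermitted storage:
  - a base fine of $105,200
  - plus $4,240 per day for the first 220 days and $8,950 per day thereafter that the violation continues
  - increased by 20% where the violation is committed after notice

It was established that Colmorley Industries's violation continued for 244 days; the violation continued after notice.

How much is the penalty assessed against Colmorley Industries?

First 220 days: 220 × $4,240 = $932,800
Remaining days: (244 − 220) × $8,950 = $214,800
Per-day component: $932,800 + $214,800 = $1,147,600
Base plus per-day: $105,200 + $1,147,600 = $1,252,800
Enhancement: 20% of $1,252,800 = $250,560
Enhanced fine: $1,252,800 + $250,560 = $1,503,360

$1,503,360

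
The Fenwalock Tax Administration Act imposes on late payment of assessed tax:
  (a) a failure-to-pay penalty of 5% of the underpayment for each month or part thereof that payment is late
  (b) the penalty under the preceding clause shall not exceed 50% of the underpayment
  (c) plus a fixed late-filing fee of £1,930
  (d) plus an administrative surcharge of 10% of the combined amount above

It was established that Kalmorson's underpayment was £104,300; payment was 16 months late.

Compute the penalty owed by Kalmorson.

£59,488

Accrued rate: 5% × 16 = 80%, capped at 50% → 50%
Failure-to-pay penalty: 50% of £104,300 = £52,150
Penalty before surcharge: £52,150 + £1,930 = £54,080
Administrative surcharge: 10% of £54,080 = £5,408
Total penalty: £54,080 + £5,408 = £59,488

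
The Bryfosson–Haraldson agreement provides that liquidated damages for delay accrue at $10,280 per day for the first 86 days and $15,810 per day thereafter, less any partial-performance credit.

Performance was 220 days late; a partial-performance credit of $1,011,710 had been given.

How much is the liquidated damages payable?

First 86 days: 86 × $10,280 = $884,080
Remaining days: (220 − 86) × $15,810 = $2,118,540
Accrued per-day damages: $884,080 + $2,118,540 = $3,002,620
Less partial-performance credit: $3,002,620 − $1,011,710 = $1,990,910

$1,990,910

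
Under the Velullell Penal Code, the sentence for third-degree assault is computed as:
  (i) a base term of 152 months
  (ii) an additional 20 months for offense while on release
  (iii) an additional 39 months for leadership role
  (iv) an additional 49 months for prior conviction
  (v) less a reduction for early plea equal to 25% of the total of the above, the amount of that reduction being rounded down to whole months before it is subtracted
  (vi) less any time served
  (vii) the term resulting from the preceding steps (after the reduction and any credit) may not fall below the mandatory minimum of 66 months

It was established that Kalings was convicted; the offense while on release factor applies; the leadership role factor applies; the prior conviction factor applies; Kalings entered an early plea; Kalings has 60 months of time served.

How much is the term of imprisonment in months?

135 months

Offense while on release enhancement: +20 months
Leadership role enhancement: +39 months
Prior conviction enhancement: +49 months
Adjusted term: 152 months + 20 months + 39 months + 49 months = 260 months
Early plea reduction: 25% of 260 months = 65 months (rounded down)
After reduction: 260 − 65 = 195 months
Less time served: 195 months − 60 months = 135 months
Minimum 66 months: 135 months meets the minimum, no increase.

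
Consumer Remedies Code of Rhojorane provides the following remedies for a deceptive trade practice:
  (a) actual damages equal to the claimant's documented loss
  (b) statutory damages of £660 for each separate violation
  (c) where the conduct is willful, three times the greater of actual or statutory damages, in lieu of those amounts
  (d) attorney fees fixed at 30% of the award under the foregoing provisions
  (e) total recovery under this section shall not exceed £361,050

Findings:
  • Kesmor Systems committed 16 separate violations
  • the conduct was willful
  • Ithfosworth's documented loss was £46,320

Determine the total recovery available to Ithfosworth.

Statutory damages: 16 × £660 = £10,560
Greater of actual damages (£46,320) or statutory damages (£10,560): £46,320
Trebled: 3 × £46,320 = £138,960
Attorney fees: 30% of £138,960 = £41,688
Total before cap: £138,960 + £41,688 = £180,648
Cap at £361,050: £180,648 is within the cap, no reduction.

Total recovery: £180,648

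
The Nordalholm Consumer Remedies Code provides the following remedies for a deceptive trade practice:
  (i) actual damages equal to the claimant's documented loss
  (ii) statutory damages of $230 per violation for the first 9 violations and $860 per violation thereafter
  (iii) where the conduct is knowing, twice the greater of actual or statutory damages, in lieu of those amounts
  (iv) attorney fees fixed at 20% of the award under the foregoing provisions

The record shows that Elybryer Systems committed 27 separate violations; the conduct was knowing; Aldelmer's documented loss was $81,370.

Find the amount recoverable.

$195,288

First 9 violations: 9 × $230 = $2,070
Remaining violations: (27 − 9) × $860 = $15,480
Statutory damages: $2,070 + $15,480 = $17,550
Greater of actual damages ($81,370) or statutory damages ($17,550): $81,370
Doubled: 2 × $81,370 = $162,740
Attorney fees: 20% of $162,740 = $32,548
Total recovery: $162,740 + $32,548 = $195,288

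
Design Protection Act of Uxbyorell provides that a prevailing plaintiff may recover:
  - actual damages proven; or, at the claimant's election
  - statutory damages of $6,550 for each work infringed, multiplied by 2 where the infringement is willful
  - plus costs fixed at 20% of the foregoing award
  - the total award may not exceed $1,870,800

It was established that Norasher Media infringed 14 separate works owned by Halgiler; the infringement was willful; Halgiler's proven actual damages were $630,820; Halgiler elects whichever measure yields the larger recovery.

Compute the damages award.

Statutory damages: 14 × $6,550 = $91,700
Doubled: 2 × $91,700 = $183,400
Greater of actual damages ($630,820) or enhanced statutory damages ($183,400): $630,820
Costs: 20% of $630,820 = $126,164
Award plus costs: $630,820 + $126,164 = $756,984
Cap at $1,870,800: $756,984 is within the cap, no reduction.

$756,984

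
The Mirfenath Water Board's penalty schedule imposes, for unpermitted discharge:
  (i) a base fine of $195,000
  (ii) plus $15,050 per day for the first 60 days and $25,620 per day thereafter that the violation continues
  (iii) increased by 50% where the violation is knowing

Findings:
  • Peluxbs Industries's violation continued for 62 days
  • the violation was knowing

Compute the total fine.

$1,723,860

First 60 days: 60 × $15,050 = $903,000
Remaining days: (62 − 60) × $25,620 = $51,240
Per-day component: $903,000 + $51,240 = $954,240
Base plus per-day: $195,000 + $954,240 = $1,149,240
Enhancement: 50% of $1,149,240 = $574,620
Enhanced fine: $1,149,240 + $574,620 = $1,723,860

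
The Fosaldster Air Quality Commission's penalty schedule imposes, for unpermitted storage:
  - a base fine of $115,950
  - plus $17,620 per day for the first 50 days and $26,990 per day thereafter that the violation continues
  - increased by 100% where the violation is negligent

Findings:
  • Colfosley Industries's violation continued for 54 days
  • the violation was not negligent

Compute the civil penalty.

$1,104,910

First 50 days: 50 × $17,620 = $881,000
Remaining days: (54 − 50) × $26,990 = $107,960
Per-day component: $881,000 + $107,960 = $988,960
Base plus per-day: $115,950 + $988,960 = $1,104,910
The violation was not negligent: no 100% increase.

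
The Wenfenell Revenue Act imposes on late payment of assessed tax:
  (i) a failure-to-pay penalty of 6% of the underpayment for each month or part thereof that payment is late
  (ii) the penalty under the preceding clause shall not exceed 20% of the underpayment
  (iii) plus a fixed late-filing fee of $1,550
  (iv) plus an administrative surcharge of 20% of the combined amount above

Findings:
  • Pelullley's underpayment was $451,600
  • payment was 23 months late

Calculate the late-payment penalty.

$110,244

Accrued rate: 6% × 23 = 138%, capped at 20% → 20%
Failure-to-pay penalty: 20% of $451,600 = $90,320
Penalty before surcharge: $90,320 + $1,550 = $91,870
Administrative surcharge: 20% of $91,870 = $18,374
Total penalty: $91,870 + $18,374 = $110,244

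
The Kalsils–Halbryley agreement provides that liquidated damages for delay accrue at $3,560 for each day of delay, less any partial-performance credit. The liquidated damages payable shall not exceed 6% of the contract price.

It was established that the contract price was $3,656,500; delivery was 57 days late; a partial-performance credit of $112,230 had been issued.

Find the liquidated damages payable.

Per-day damages: 57 × $3,560 = $202,920
Less partial-performance credit: $202,920 − $112,230 = $90,690
Cap: 6% of $3,656,500 = $219,390
Cap at $219,390: $90,690 is within the cap, no reduction.

$90,690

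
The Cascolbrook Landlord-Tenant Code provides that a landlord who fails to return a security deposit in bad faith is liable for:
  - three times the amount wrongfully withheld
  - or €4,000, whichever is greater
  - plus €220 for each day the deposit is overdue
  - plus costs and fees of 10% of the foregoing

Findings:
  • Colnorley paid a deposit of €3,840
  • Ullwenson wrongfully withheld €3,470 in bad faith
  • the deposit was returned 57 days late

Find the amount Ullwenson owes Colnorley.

Trebled: 3 × €3,470 = €10,410
Minimum €4,000: €10,410 meets the minimum, no increase.
Late-return penalty: 57 × €220 = €12,540
Damages plus late penalty: €10,410 + €12,540 = €22,950
Costs and fees: 10% of €22,950 = €2,295
Total recovery: €22,950 + €2,295 = €25,245

€25,245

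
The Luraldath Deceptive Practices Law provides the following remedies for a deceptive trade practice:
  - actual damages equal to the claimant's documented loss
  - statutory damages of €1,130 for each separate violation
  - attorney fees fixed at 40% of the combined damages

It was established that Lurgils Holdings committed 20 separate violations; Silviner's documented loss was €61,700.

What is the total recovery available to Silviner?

Statutory damages: 20 × €1,130 = €22,600
Combined damages: €61,700 + €22,600 = €84,300
Attorney fees: 40% of €84,300 = €33,720
Total recovery: €84,300 + €33,720 = €118,020

€118,020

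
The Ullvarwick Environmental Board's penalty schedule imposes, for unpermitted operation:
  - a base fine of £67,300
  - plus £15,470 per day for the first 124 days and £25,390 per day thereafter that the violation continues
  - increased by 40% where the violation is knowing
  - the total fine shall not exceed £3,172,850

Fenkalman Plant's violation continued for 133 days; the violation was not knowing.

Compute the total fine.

£2,214,090

First 124 days: 124 × £15,470 = £1,918,280
Remaining days: (133 − 124) × £25,390 = £228,510
Per-day component: £1,918,280 + £228,510 = £2,146,790
Base plus per-day: £67,300 + £2,146,790 = £2,214,090
The violation was not knowing: no 40% increase.
Cap at £3,172,850: £2,214,090 is within the cap, no reduction.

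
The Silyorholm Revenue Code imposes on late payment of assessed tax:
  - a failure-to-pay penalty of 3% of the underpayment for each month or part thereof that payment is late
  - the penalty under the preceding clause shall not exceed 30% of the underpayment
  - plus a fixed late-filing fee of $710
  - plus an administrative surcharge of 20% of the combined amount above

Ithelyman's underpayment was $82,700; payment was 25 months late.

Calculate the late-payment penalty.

Accrued rate: 3% × 25 = 75%, capped at 30% → 30%
Failure-to-pay penalty: 30% of $82,700 = $24,810
Penalty before surcharge: $24,810 + $710 = $25,520
Administrative surcharge: 20% of $25,520 = $5,104
Total penalty: $25,520 + $5,104 = $30,624

$30,624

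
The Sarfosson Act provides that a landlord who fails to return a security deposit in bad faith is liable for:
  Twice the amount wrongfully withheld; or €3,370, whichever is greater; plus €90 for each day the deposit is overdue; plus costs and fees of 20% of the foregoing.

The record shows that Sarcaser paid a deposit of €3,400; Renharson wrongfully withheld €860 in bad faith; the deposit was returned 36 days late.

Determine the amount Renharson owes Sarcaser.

€7,932

Doubled: 2 × €860 = €1,720
Minimum €3,370: €1,720 is below the minimum → €3,370
Late-return penalty: 36 × €90 = €3,240
Damages plus late penalty: €3,370 + €3,240 = €6,610
Costs and fees: 20% of €6,610 = €1,322
Total recovery: €6,610 + €1,322 = €7,932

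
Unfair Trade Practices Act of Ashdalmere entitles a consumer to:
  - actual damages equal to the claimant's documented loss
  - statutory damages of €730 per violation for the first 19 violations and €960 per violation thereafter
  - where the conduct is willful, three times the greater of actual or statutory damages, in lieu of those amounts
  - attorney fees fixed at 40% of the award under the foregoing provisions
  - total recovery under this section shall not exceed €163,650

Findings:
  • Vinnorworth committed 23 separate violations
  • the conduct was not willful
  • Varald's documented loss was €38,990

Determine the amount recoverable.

€79,380

First 19 violations: 19 × €730 = €13,870
Remaining violations: (23 − 19) × €960 = €3,840
Statutory damages: €13,870 + €3,840 = €17,710
Conduct not willful: the in-lieu enhancement does not apply.
Actual plus statutory damages: €38,990 + €17,710 = €56,700
Attorney fees: 40% of €56,700 = €22,680
Total before cap: €56,700 + €22,680 = €79,380
Cap at €163,650: €79,380 is within the cap, no reduction.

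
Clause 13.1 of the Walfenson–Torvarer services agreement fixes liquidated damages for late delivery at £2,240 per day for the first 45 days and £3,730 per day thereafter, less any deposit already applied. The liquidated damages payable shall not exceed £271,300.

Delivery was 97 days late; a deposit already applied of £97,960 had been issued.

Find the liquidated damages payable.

£196,800

First 45 days: 45 × £2,240 = £100,800
Remaining days: (97 − 45) × £3,730 = £193,960
Accrued per-day damages: £100,800 + £193,960 = £294,760
Less deposit already applied: £294,760 − £97,960 = £196,800
Cap at £271,300: £196,800 is within the cap, no reduction.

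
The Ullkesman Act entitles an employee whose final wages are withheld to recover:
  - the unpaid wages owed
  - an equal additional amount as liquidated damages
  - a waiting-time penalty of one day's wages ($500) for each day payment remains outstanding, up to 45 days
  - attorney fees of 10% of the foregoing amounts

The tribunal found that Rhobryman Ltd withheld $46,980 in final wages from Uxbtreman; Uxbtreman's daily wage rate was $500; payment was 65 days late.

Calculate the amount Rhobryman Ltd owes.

$128,106

Liquidated damages (equal amount): $46,980
Penalty days: min(65, 45) = 45
Waiting-time penalty: 45 × $500 = $22,500
Subtotal: $46,980 + $46,980 + $22,500 = $116,460
Attorney fees: 10% of $116,460 = $11,646
Total award: $116,460 + $11,646 = $128,106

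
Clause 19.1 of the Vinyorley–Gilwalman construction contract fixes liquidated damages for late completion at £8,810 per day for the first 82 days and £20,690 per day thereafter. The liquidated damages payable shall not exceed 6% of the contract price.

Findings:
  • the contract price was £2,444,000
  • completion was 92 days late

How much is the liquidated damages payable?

£146,640

First 82 days: 82 × £8,810 = £722,420
Remaining days: (92 − 82) × £20,690 = £206,900
Accrued per-day damages: £722,420 + £206,900 = £929,320
Cap: 6% of £2,444,000 = £146,640
Cap at £146,640: £929,320 exceeds the cap → £146,640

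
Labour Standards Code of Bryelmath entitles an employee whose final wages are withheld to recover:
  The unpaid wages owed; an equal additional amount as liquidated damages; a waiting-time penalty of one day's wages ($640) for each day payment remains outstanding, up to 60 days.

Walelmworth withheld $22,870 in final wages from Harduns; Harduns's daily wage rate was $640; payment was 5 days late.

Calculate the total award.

Liquidated damages (equal amount): $22,870
Penalty days: min(5, 60) = 5
Waiting-time penalty: 5 × $640 = $3,200
Total award: $22,870 + $22,870 + $3,200 = $48,940

$48,940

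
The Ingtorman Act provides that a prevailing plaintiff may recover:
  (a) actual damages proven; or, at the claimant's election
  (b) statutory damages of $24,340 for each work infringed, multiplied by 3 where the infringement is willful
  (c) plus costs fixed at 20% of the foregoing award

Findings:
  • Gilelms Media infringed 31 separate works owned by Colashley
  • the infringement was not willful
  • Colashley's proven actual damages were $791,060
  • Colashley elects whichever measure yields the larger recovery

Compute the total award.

Statutory damages: 31 × $24,340 = $754,540
Infringement not willful: no ×3 enhancement.
Greater of actual damages ($791,060) or statutory damages ($754,540): $791,060
Costs: 20% of $791,060 = $158,212
Award plus costs: $791,060 + $158,212 = $949,272

$949,272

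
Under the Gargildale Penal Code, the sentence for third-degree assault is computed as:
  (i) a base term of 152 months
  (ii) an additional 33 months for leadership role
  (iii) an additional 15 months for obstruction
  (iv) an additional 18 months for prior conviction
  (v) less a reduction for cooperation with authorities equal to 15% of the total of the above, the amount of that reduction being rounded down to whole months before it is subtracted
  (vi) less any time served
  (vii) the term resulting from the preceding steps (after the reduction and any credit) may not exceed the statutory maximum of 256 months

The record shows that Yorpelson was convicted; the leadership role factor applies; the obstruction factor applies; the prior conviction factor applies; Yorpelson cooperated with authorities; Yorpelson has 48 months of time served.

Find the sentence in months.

Leadership role enhancement: +33 months
Obstruction enhancement: +15 months
Prior conviction enhancement: +18 months
Adjusted term: 152 months + 33 months + 15 months + 18 months = 218 months
Cooperation with authorities reduction: 15% of 218 months = 32 months (rounded down)
After reduction: 218 − 32 = 186 months
Less time served: 186 months − 48 months = 138 months
Cap at 256 months: 138 months is within the cap, no reduction.

138 months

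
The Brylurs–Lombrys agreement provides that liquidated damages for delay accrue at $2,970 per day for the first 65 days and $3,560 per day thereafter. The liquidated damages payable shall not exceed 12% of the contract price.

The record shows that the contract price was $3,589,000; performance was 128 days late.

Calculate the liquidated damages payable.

$417,330

First 65 days: 65 × $2,970 = $193,050
Remaining days: (128 − 65) × $3,560 = $224,280
Accrued per-day damages: $193,050 + $224,280 = $417,330
Cap: 12% of $3,589,000 = $430,680
Cap at $430,680: $417,330 is within the cap, no reduction.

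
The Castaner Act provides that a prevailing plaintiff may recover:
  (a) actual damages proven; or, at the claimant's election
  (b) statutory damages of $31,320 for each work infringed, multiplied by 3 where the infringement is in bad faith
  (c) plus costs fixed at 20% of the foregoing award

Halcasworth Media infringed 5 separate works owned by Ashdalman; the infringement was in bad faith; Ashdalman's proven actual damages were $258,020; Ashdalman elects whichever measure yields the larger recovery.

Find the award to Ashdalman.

$563,760

Statutory damages: 5 × $31,320 = $156,600
Trebled: 3 × $156,600 = $469,800
Greater of actual damages ($258,020) or enhanced statutory damages ($469,800): $469,800
Costs: 20% of $469,800 = $93,960
Award plus costs: $469,800 + $93,960 = $563,760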